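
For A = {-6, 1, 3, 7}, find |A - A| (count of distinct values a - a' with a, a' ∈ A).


A - A = {a - a' : a, a' ∈ A}; |A| = 4.
Bounds: 2|A|-1 ≤ |A - A| ≤ |A|² - |A| + 1, i.e. 7 ≤ |A - A| ≤ 13.
Note: 0 ∈ A - A always (from a - a). The set is symmetric: if d ∈ A - A then -d ∈ A - A.
Enumerate nonzero differences d = a - a' with a > a' (then include -d):
Positive differences: {2, 4, 6, 7, 9, 13}
Full difference set: {0} ∪ (positive diffs) ∪ (negative diffs).
|A - A| = 1 + 2·6 = 13 (matches direct enumeration: 13).

|A - A| = 13


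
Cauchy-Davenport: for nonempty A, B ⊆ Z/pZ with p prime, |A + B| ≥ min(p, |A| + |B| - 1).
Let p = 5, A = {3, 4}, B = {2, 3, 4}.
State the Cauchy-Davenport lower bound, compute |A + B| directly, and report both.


Cauchy-Davenport: |A + B| ≥ min(p, |A| + |B| - 1) for A, B nonempty in Z/pZ.
|A| = 2, |B| = 3, p = 5.
CD lower bound = min(5, 2 + 3 - 1) = min(5, 4) = 4.
Compute A + B mod 5 directly:
a = 3: 3+2=0, 3+3=1, 3+4=2
a = 4: 4+2=1, 4+3=2, 4+4=3
A + B = {0, 1, 2, 3}, so |A + B| = 4.
Verify: 4 ≥ 4? Yes ✓.

CD lower bound = 4, actual |A + B| = 4.


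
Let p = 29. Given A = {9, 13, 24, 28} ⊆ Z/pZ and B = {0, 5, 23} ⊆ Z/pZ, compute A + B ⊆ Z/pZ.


Work in Z/29Z: reduce every sum a + b modulo 29.
Enumerate all 12 pairs:
a = 9: 9+0=9, 9+5=14, 9+23=3
a = 13: 13+0=13, 13+5=18, 13+23=7
a = 24: 24+0=24, 24+5=0, 24+23=18
a = 28: 28+0=28, 28+5=4, 28+23=22
Distinct residues collected: {0, 3, 4, 7, 9, 13, 14, 18, 22, 24, 28}
|A + B| = 11 (out of 29 total residues).

A + B = {0, 3, 4, 7, 9, 13, 14, 18, 22, 24, 28}


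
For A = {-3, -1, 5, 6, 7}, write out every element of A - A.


A - A = {a - a' : a, a' ∈ A}.
Compute a - a' for each ordered pair (a, a'):
a = -3: -3--3=0, -3--1=-2, -3-5=-8, -3-6=-9, -3-7=-10
a = -1: -1--3=2, -1--1=0, -1-5=-6, -1-6=-7, -1-7=-8
a = 5: 5--3=8, 5--1=6, 5-5=0, 5-6=-1, 5-7=-2
a = 6: 6--3=9, 6--1=7, 6-5=1, 6-6=0, 6-7=-1
a = 7: 7--3=10, 7--1=8, 7-5=2, 7-6=1, 7-7=0
Collecting distinct values (and noting 0 appears from a-a):
A - A = {-10, -9, -8, -7, -6, -2, -1, 0, 1, 2, 6, 7, 8, 9, 10}
|A - A| = 15

A - A = {-10, -9, -8, -7, -6, -2, -1, 0, 1, 2, 6, 7, 8, 9, 10}


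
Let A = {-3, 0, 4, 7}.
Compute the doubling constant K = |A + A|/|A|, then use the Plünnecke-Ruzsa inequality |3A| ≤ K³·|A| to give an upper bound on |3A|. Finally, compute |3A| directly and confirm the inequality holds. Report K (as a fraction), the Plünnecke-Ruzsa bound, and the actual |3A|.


|A| = 4.
Step 1: Compute A + A by enumerating all 16 pairs.
A + A = {-6, -3, 0, 1, 4, 7, 8, 11, 14}, so |A + A| = 9.
Step 2: Doubling constant K = |A + A|/|A| = 9/4 = 9/4 ≈ 2.2500.
Step 3: Plünnecke-Ruzsa gives |3A| ≤ K³·|A| = (2.2500)³ · 4 ≈ 45.5625.
Step 4: Compute 3A = A + A + A directly by enumerating all triples (a,b,c) ∈ A³; |3A| = 16.
Step 5: Check 16 ≤ 45.5625? Yes ✓.

K = 9/4, Plünnecke-Ruzsa bound K³|A| ≈ 45.5625, |3A| = 16, inequality holds.


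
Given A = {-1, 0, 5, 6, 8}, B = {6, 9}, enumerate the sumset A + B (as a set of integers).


A + B = {a + b : a ∈ A, b ∈ B}.
Enumerate all |A|·|B| = 5·2 = 10 pairs (a, b) and collect distinct sums.
a = -1: -1+6=5, -1+9=8
a = 0: 0+6=6, 0+9=9
a = 5: 5+6=11, 5+9=14
a = 6: 6+6=12, 6+9=15
a = 8: 8+6=14, 8+9=17
Collecting distinct sums: A + B = {5, 6, 8, 9, 11, 12, 14, 15, 17}
|A + B| = 9

A + B = {5, 6, 8, 9, 11, 12, 14, 15, 17}


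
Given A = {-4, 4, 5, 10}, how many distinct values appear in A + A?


A + A = {a + a' : a, a' ∈ A}; |A| = 4.
General bounds: 2|A| - 1 ≤ |A + A| ≤ |A|(|A|+1)/2, i.e. 7 ≤ |A + A| ≤ 10.
Lower bound 2|A|-1 is attained iff A is an arithmetic progression.
Enumerate sums a + a' for a ≤ a' (symmetric, so this suffices):
a = -4: -4+-4=-8, -4+4=0, -4+5=1, -4+10=6
a = 4: 4+4=8, 4+5=9, 4+10=14
a = 5: 5+5=10, 5+10=15
a = 10: 10+10=20
Distinct sums: {-8, 0, 1, 6, 8, 9, 10, 14, 15, 20}
|A + A| = 10

|A + A| = 10


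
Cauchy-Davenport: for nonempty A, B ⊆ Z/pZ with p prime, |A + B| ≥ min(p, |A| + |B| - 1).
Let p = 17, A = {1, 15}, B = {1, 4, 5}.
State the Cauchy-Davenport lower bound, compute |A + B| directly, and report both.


Cauchy-Davenport: |A + B| ≥ min(p, |A| + |B| - 1) for A, B nonempty in Z/pZ.
|A| = 2, |B| = 3, p = 17.
CD lower bound = min(17, 2 + 3 - 1) = min(17, 4) = 4.
Compute A + B mod 17 directly:
a = 1: 1+1=2, 1+4=5, 1+5=6
a = 15: 15+1=16, 15+4=2, 15+5=3
A + B = {2, 3, 5, 6, 16}, so |A + B| = 5.
Verify: 5 ≥ 4? Yes ✓.

CD lower bound = 4, actual |A + B| = 5.


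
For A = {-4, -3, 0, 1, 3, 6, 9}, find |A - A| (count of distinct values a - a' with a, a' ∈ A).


A - A = {a - a' : a, a' ∈ A}; |A| = 7.
Bounds: 2|A|-1 ≤ |A - A| ≤ |A|² - |A| + 1, i.e. 13 ≤ |A - A| ≤ 43.
Note: 0 ∈ A - A always (from a - a). The set is symmetric: if d ∈ A - A then -d ∈ A - A.
Enumerate nonzero differences d = a - a' with a > a' (then include -d):
Positive differences: {1, 2, 3, 4, 5, 6, 7, 8, 9, 10, 12, 13}
Full difference set: {0} ∪ (positive diffs) ∪ (negative diffs).
|A - A| = 1 + 2·12 = 25 (matches direct enumeration: 25).

|A - A| = 25


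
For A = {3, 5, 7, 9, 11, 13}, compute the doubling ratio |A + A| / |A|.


|A| = 6.
Compute A + A by enumerating all 36 pairs.
A + A = {6, 8, 10, 12, 14, 16, 18, 20, 22, 24, 26}, so |A + A| = 11.
K = |A + A| / |A| = 11/6 (already in lowest terms) ≈ 1.8333.
Reference: AP of size 6 gives K = 11/6 ≈ 1.8333; a fully generic set of size 6 gives K ≈ 3.5000.

|A| = 6, |A + A| = 11, K = 11/6.


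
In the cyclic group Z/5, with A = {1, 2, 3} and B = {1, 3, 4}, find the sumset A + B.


Work in Z/5Z: reduce every sum a + b modulo 5.
Enumerate all 9 pairs:
a = 1: 1+1=2, 1+3=4, 1+4=0
a = 2: 2+1=3, 2+3=0, 2+4=1
a = 3: 3+1=4, 3+3=1, 3+4=2
Distinct residues collected: {0, 1, 2, 3, 4}
|A + B| = 5 (out of 5 total residues).

A + B = {0, 1, 2, 3, 4}


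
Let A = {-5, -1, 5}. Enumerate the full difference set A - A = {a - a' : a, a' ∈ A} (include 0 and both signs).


A - A = {a - a' : a, a' ∈ A}.
Compute a - a' for each ordered pair (a, a'):
a = -5: -5--5=0, -5--1=-4, -5-5=-10
a = -1: -1--5=4, -1--1=0, -1-5=-6
a = 5: 5--5=10, 5--1=6, 5-5=0
Collecting distinct values (and noting 0 appears from a-a):
A - A = {-10, -6, -4, 0, 4, 6, 10}
|A - A| = 7

A - A = {-10, -6, -4, 0, 4, 6, 10}


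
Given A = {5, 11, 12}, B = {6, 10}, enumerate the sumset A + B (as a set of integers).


A + B = {a + b : a ∈ A, b ∈ B}.
Enumerate all |A|·|B| = 3·2 = 6 pairs (a, b) and collect distinct sums.
a = 5: 5+6=11, 5+10=15
a = 11: 11+6=17, 11+10=21
a = 12: 12+6=18, 12+10=22
Collecting distinct sums: A + B = {11, 15, 17, 18, 21, 22}
|A + B| = 6

A + B = {11, 15, 17, 18, 21, 22}


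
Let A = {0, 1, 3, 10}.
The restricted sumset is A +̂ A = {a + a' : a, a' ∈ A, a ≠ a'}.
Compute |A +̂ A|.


Restricted sumset: A +̂ A = {a + a' : a ∈ A, a' ∈ A, a ≠ a'}.
Equivalently, take A + A and drop any sum 2a that is achievable ONLY as a + a for a ∈ A (i.e. sums representable only with equal summands).
Enumerate pairs (a, a') with a < a' (symmetric, so each unordered pair gives one sum; this covers all a ≠ a'):
  0 + 1 = 1
  0 + 3 = 3
  0 + 10 = 10
  1 + 3 = 4
  1 + 10 = 11
  3 + 10 = 13
Collected distinct sums: {1, 3, 4, 10, 11, 13}
|A +̂ A| = 6
(Reference bound: |A +̂ A| ≥ 2|A| - 3 for |A| ≥ 2, with |A| = 4 giving ≥ 5.)

|A +̂ A| = 6


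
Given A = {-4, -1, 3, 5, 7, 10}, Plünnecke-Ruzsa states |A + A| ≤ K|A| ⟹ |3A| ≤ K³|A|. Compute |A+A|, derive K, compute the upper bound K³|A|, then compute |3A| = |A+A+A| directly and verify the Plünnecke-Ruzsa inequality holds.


|A| = 6.
Step 1: Compute A + A by enumerating all 36 pairs.
A + A = {-8, -5, -2, -1, 1, 2, 3, 4, 6, 8, 9, 10, 12, 13, 14, 15, 17, 20}, so |A + A| = 18.
Step 2: Doubling constant K = |A + A|/|A| = 18/6 = 18/6 ≈ 3.0000.
Step 3: Plünnecke-Ruzsa gives |3A| ≤ K³·|A| = (3.0000)³ · 6 ≈ 162.0000.
Step 4: Compute 3A = A + A + A directly by enumerating all triples (a,b,c) ∈ A³; |3A| = 35.
Step 5: Check 35 ≤ 162.0000? Yes ✓.

K = 18/6, Plünnecke-Ruzsa bound K³|A| ≈ 162.0000, |3A| = 35, inequality holds.


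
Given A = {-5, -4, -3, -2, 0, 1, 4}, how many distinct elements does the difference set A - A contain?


A - A = {a - a' : a, a' ∈ A}; |A| = 7.
Bounds: 2|A|-1 ≤ |A - A| ≤ |A|² - |A| + 1, i.e. 13 ≤ |A - A| ≤ 43.
Note: 0 ∈ A - A always (from a - a). The set is symmetric: if d ∈ A - A then -d ∈ A - A.
Enumerate nonzero differences d = a - a' with a > a' (then include -d):
Positive differences: {1, 2, 3, 4, 5, 6, 7, 8, 9}
Full difference set: {0} ∪ (positive diffs) ∪ (negative diffs).
|A - A| = 1 + 2·9 = 19 (matches direct enumeration: 19).

|A - A| = 19


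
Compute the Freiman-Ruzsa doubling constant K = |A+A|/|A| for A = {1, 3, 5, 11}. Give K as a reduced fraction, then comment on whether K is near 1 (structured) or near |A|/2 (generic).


|A| = 4.
Compute A + A by enumerating all 16 pairs.
A + A = {2, 4, 6, 8, 10, 12, 14, 16, 22}, so |A + A| = 9.
K = |A + A| / |A| = 9/4 (already in lowest terms) ≈ 2.2500.
Reference: AP of size 4 gives K = 7/4 ≈ 1.7500; a fully generic set of size 4 gives K ≈ 2.5000.

|A| = 4, |A + A| = 9, K = 9/4.


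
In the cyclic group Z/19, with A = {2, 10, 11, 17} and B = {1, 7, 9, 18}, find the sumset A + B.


Work in Z/19Z: reduce every sum a + b modulo 19.
Enumerate all 16 pairs:
a = 2: 2+1=3, 2+7=9, 2+9=11, 2+18=1
a = 10: 10+1=11, 10+7=17, 10+9=0, 10+18=9
a = 11: 11+1=12, 11+7=18, 11+9=1, 11+18=10
a = 17: 17+1=18, 17+7=5, 17+9=7, 17+18=16
Distinct residues collected: {0, 1, 3, 5, 7, 9, 10, 11, 12, 16, 17, 18}
|A + B| = 12 (out of 19 total residues).

A + B = {0, 1, 3, 5, 7, 9, 10, 11, 12, 16, 17, 18}


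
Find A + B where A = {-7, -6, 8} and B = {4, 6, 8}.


A + B = {a + b : a ∈ A, b ∈ B}.
Enumerate all |A|·|B| = 3·3 = 9 pairs (a, b) and collect distinct sums.
a = -7: -7+4=-3, -7+6=-1, -7+8=1
a = -6: -6+4=-2, -6+6=0, -6+8=2
a = 8: 8+4=12, 8+6=14, 8+8=16
Collecting distinct sums: A + B = {-3, -2, -1, 0, 1, 2, 12, 14, 16}
|A + B| = 9

A + B = {-3, -2, -1, 0, 1, 2, 12, 14, 16}


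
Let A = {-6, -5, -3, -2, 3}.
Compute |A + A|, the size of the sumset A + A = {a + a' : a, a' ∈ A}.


A + A = {a + a' : a, a' ∈ A}; |A| = 5.
General bounds: 2|A| - 1 ≤ |A + A| ≤ |A|(|A|+1)/2, i.e. 9 ≤ |A + A| ≤ 15.
Lower bound 2|A|-1 is attained iff A is an arithmetic progression.
Enumerate sums a + a' for a ≤ a' (symmetric, so this suffices):
a = -6: -6+-6=-12, -6+-5=-11, -6+-3=-9, -6+-2=-8, -6+3=-3
a = -5: -5+-5=-10, -5+-3=-8, -5+-2=-7, -5+3=-2
a = -3: -3+-3=-6, -3+-2=-5, -3+3=0
a = -2: -2+-2=-4, -2+3=1
a = 3: 3+3=6
Distinct sums: {-12, -11, -10, -9, -8, -7, -6, -5, -4, -3, -2, 0, 1, 6}
|A + A| = 14

|A + A| = 14


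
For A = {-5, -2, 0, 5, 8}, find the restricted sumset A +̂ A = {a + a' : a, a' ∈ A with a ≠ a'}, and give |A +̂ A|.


Restricted sumset: A +̂ A = {a + a' : a ∈ A, a' ∈ A, a ≠ a'}.
Equivalently, take A + A and drop any sum 2a that is achievable ONLY as a + a for a ∈ A (i.e. sums representable only with equal summands).
Enumerate pairs (a, a') with a < a' (symmetric, so each unordered pair gives one sum; this covers all a ≠ a'):
  -5 + -2 = -7
  -5 + 0 = -5
  -5 + 5 = 0
  -5 + 8 = 3
  -2 + 0 = -2
  -2 + 5 = 3
  -2 + 8 = 6
  0 + 5 = 5
  0 + 8 = 8
  5 + 8 = 13
Collected distinct sums: {-7, -5, -2, 0, 3, 5, 6, 8, 13}
|A +̂ A| = 9
(Reference bound: |A +̂ A| ≥ 2|A| - 3 for |A| ≥ 2, with |A| = 5 giving ≥ 7.)

|A +̂ A| = 9


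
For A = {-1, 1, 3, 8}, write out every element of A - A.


A - A = {a - a' : a, a' ∈ A}.
Compute a - a' for each ordered pair (a, a'):
a = -1: -1--1=0, -1-1=-2, -1-3=-4, -1-8=-9
a = 1: 1--1=2, 1-1=0, 1-3=-2, 1-8=-7
a = 3: 3--1=4, 3-1=2, 3-3=0, 3-8=-5
a = 8: 8--1=9, 8-1=7, 8-3=5, 8-8=0
Collecting distinct values (and noting 0 appears from a-a):
A - A = {-9, -7, -5, -4, -2, 0, 2, 4, 5, 7, 9}
|A - A| = 11

A - A = {-9, -7, -5, -4, -2, 0, 2, 4, 5, 7, 9}


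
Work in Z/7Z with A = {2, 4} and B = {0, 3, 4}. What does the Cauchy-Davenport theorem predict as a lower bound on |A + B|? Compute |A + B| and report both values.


Cauchy-Davenport: |A + B| ≥ min(p, |A| + |B| - 1) for A, B nonempty in Z/pZ.
|A| = 2, |B| = 3, p = 7.
CD lower bound = min(7, 2 + 3 - 1) = min(7, 4) = 4.
Compute A + B mod 7 directly:
a = 2: 2+0=2, 2+3=5, 2+4=6
a = 4: 4+0=4, 4+3=0, 4+4=1
A + B = {0, 1, 2, 4, 5, 6}, so |A + B| = 6.
Verify: 6 ≥ 4? Yes ✓.

CD lower bound = 4, actual |A + B| = 6.


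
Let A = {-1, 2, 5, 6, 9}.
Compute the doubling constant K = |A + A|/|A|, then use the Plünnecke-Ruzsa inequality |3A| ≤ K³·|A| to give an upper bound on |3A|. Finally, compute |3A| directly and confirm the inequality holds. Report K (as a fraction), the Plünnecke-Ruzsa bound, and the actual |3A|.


|A| = 5.
Step 1: Compute A + A by enumerating all 25 pairs.
A + A = {-2, 1, 4, 5, 7, 8, 10, 11, 12, 14, 15, 18}, so |A + A| = 12.
Step 2: Doubling constant K = |A + A|/|A| = 12/5 = 12/5 ≈ 2.4000.
Step 3: Plünnecke-Ruzsa gives |3A| ≤ K³·|A| = (2.4000)³ · 5 ≈ 69.1200.
Step 4: Compute 3A = A + A + A directly by enumerating all triples (a,b,c) ∈ A³; |3A| = 22.
Step 5: Check 22 ≤ 69.1200? Yes ✓.

K = 12/5, Plünnecke-Ruzsa bound K³|A| ≈ 69.1200, |3A| = 22, inequality holds.


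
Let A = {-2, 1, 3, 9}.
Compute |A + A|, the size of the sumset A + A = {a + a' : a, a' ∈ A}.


A + A = {a + a' : a, a' ∈ A}; |A| = 4.
General bounds: 2|A| - 1 ≤ |A + A| ≤ |A|(|A|+1)/2, i.e. 7 ≤ |A + A| ≤ 10.
Lower bound 2|A|-1 is attained iff A is an arithmetic progression.
Enumerate sums a + a' for a ≤ a' (symmetric, so this suffices):
a = -2: -2+-2=-4, -2+1=-1, -2+3=1, -2+9=7
a = 1: 1+1=2, 1+3=4, 1+9=10
a = 3: 3+3=6, 3+9=12
a = 9: 9+9=18
Distinct sums: {-4, -1, 1, 2, 4, 6, 7, 10, 12, 18}
|A + A| = 10

|A + A| = 10


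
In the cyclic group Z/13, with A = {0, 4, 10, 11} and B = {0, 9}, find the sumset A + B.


Work in Z/13Z: reduce every sum a + b modulo 13.
Enumerate all 8 pairs:
a = 0: 0+0=0, 0+9=9
a = 4: 4+0=4, 4+9=0
a = 10: 10+0=10, 10+9=6
a = 11: 11+0=11, 11+9=7
Distinct residues collected: {0, 4, 6, 7, 9, 10, 11}
|A + B| = 7 (out of 13 total residues).

A + B = {0, 4, 6, 7, 9, 10, 11}


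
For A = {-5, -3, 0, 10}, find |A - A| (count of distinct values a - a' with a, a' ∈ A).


A - A = {a - a' : a, a' ∈ A}; |A| = 4.
Bounds: 2|A|-1 ≤ |A - A| ≤ |A|² - |A| + 1, i.e. 7 ≤ |A - A| ≤ 13.
Note: 0 ∈ A - A always (from a - a). The set is symmetric: if d ∈ A - A then -d ∈ A - A.
Enumerate nonzero differences d = a - a' with a > a' (then include -d):
Positive differences: {2, 3, 5, 10, 13, 15}
Full difference set: {0} ∪ (positive diffs) ∪ (negative diffs).
|A - A| = 1 + 2·6 = 13 (matches direct enumeration: 13).

|A - A| = 13


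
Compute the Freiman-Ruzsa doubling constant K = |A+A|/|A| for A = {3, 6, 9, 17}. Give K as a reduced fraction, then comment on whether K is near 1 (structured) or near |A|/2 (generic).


|A| = 4.
Compute A + A by enumerating all 16 pairs.
A + A = {6, 9, 12, 15, 18, 20, 23, 26, 34}, so |A + A| = 9.
K = |A + A| / |A| = 9/4 (already in lowest terms) ≈ 2.2500.
Reference: AP of size 4 gives K = 7/4 ≈ 1.7500; a fully generic set of size 4 gives K ≈ 2.5000.

|A| = 4, |A + A| = 9, K = 9/4.


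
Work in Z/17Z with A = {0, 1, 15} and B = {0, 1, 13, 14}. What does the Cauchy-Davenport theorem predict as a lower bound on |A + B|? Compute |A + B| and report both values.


Cauchy-Davenport: |A + B| ≥ min(p, |A| + |B| - 1) for A, B nonempty in Z/pZ.
|A| = 3, |B| = 4, p = 17.
CD lower bound = min(17, 3 + 4 - 1) = min(17, 6) = 6.
Compute A + B mod 17 directly:
a = 0: 0+0=0, 0+1=1, 0+13=13, 0+14=14
a = 1: 1+0=1, 1+1=2, 1+13=14, 1+14=15
a = 15: 15+0=15, 15+1=16, 15+13=11, 15+14=12
A + B = {0, 1, 2, 11, 12, 13, 14, 15, 16}, so |A + B| = 9.
Verify: 9 ≥ 6? Yes ✓.

CD lower bound = 6, actual |A + B| = 9.


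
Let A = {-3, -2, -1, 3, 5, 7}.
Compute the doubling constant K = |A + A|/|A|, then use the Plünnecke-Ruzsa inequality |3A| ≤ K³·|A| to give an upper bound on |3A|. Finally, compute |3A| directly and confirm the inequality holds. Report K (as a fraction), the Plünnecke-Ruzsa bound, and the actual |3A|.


|A| = 6.
Step 1: Compute A + A by enumerating all 36 pairs.
A + A = {-6, -5, -4, -3, -2, 0, 1, 2, 3, 4, 5, 6, 8, 10, 12, 14}, so |A + A| = 16.
Step 2: Doubling constant K = |A + A|/|A| = 16/6 = 16/6 ≈ 2.6667.
Step 3: Plünnecke-Ruzsa gives |3A| ≤ K³·|A| = (2.6667)³ · 6 ≈ 113.7778.
Step 4: Compute 3A = A + A + A directly by enumerating all triples (a,b,c) ∈ A³; |3A| = 27.
Step 5: Check 27 ≤ 113.7778? Yes ✓.

K = 16/6, Plünnecke-Ruzsa bound K³|A| ≈ 113.7778, |3A| = 27, inequality holds.


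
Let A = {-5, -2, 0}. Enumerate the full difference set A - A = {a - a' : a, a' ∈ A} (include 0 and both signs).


A - A = {a - a' : a, a' ∈ A}.
Compute a - a' for each ordered pair (a, a'):
a = -5: -5--5=0, -5--2=-3, -5-0=-5
a = -2: -2--5=3, -2--2=0, -2-0=-2
a = 0: 0--5=5, 0--2=2, 0-0=0
Collecting distinct values (and noting 0 appears from a-a):
A - A = {-5, -3, -2, 0, 2, 3, 5}
|A - A| = 7

A - A = {-5, -3, -2, 0, 2, 3, 5}


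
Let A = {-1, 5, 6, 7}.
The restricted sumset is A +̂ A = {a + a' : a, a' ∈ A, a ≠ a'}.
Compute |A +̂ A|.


Restricted sumset: A +̂ A = {a + a' : a ∈ A, a' ∈ A, a ≠ a'}.
Equivalently, take A + A and drop any sum 2a that is achievable ONLY as a + a for a ∈ A (i.e. sums representable only with equal summands).
Enumerate pairs (a, a') with a < a' (symmetric, so each unordered pair gives one sum; this covers all a ≠ a'):
  -1 + 5 = 4
  -1 + 6 = 5
  -1 + 7 = 6
  5 + 6 = 11
  5 + 7 = 12
  6 + 7 = 13
Collected distinct sums: {4, 5, 6, 11, 12, 13}
|A +̂ A| = 6
(Reference bound: |A +̂ A| ≥ 2|A| - 3 for |A| ≥ 2, with |A| = 4 giving ≥ 5.)

|A +̂ A| = 6


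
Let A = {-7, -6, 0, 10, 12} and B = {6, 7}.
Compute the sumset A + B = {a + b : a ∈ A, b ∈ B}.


A + B = {a + b : a ∈ A, b ∈ B}.
Enumerate all |A|·|B| = 5·2 = 10 pairs (a, b) and collect distinct sums.
a = -7: -7+6=-1, -7+7=0
a = -6: -6+6=0, -6+7=1
a = 0: 0+6=6, 0+7=7
a = 10: 10+6=16, 10+7=17
a = 12: 12+6=18, 12+7=19
Collecting distinct sums: A + B = {-1, 0, 1, 6, 7, 16, 17, 18, 19}
|A + B| = 9

A + B = {-1, 0, 1, 6, 7, 16, 17, 18, 19}


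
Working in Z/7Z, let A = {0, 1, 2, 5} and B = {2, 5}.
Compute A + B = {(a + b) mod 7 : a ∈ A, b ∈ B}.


Work in Z/7Z: reduce every sum a + b modulo 7.
Enumerate all 8 pairs:
a = 0: 0+2=2, 0+5=5
a = 1: 1+2=3, 1+5=6
a = 2: 2+2=4, 2+5=0
a = 5: 5+2=0, 5+5=3
Distinct residues collected: {0, 2, 3, 4, 5, 6}
|A + B| = 6 (out of 7 total residues).

A + B = {0, 2, 3, 4, 5, 6}


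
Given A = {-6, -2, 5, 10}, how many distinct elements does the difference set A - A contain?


A - A = {a - a' : a, a' ∈ A}; |A| = 4.
Bounds: 2|A|-1 ≤ |A - A| ≤ |A|² - |A| + 1, i.e. 7 ≤ |A - A| ≤ 13.
Note: 0 ∈ A - A always (from a - a). The set is symmetric: if d ∈ A - A then -d ∈ A - A.
Enumerate nonzero differences d = a - a' with a > a' (then include -d):
Positive differences: {4, 5, 7, 11, 12, 16}
Full difference set: {0} ∪ (positive diffs) ∪ (negative diffs).
|A - A| = 1 + 2·6 = 13 (matches direct enumeration: 13).

|A - A| = 13


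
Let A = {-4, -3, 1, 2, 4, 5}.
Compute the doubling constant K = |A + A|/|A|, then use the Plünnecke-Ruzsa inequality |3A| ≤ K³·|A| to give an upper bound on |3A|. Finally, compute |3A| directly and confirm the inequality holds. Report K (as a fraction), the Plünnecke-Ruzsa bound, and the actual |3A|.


|A| = 6.
Step 1: Compute A + A by enumerating all 36 pairs.
A + A = {-8, -7, -6, -3, -2, -1, 0, 1, 2, 3, 4, 5, 6, 7, 8, 9, 10}, so |A + A| = 17.
Step 2: Doubling constant K = |A + A|/|A| = 17/6 = 17/6 ≈ 2.8333.
Step 3: Plünnecke-Ruzsa gives |3A| ≤ K³·|A| = (2.8333)³ · 6 ≈ 136.4722.
Step 4: Compute 3A = A + A + A directly by enumerating all triples (a,b,c) ∈ A³; |3A| = 27.
Step 5: Check 27 ≤ 136.4722? Yes ✓.

K = 17/6, Plünnecke-Ruzsa bound K³|A| ≈ 136.4722, |3A| = 27, inequality holds.


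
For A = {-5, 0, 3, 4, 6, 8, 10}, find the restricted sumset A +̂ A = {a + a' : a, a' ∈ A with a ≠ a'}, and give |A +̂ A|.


Restricted sumset: A +̂ A = {a + a' : a ∈ A, a' ∈ A, a ≠ a'}.
Equivalently, take A + A and drop any sum 2a that is achievable ONLY as a + a for a ∈ A (i.e. sums representable only with equal summands).
Enumerate pairs (a, a') with a < a' (symmetric, so each unordered pair gives one sum; this covers all a ≠ a'):
  -5 + 0 = -5
  -5 + 3 = -2
  -5 + 4 = -1
  -5 + 6 = 1
  -5 + 8 = 3
  -5 + 10 = 5
  0 + 3 = 3
  0 + 4 = 4
  0 + 6 = 6
  0 + 8 = 8
  0 + 10 = 10
  3 + 4 = 7
  3 + 6 = 9
  3 + 8 = 11
  3 + 10 = 13
  4 + 6 = 10
  4 + 8 = 12
  4 + 10 = 14
  6 + 8 = 14
  6 + 10 = 16
  8 + 10 = 18
Collected distinct sums: {-5, -2, -1, 1, 3, 4, 5, 6, 7, 8, 9, 10, 11, 12, 13, 14, 16, 18}
|A +̂ A| = 18
(Reference bound: |A +̂ A| ≥ 2|A| - 3 for |A| ≥ 2, with |A| = 7 giving ≥ 11.)

|A +̂ A| = 18


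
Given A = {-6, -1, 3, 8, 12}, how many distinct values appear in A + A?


A + A = {a + a' : a, a' ∈ A}; |A| = 5.
General bounds: 2|A| - 1 ≤ |A + A| ≤ |A|(|A|+1)/2, i.e. 9 ≤ |A + A| ≤ 15.
Lower bound 2|A|-1 is attained iff A is an arithmetic progression.
Enumerate sums a + a' for a ≤ a' (symmetric, so this suffices):
a = -6: -6+-6=-12, -6+-1=-7, -6+3=-3, -6+8=2, -6+12=6
a = -1: -1+-1=-2, -1+3=2, -1+8=7, -1+12=11
a = 3: 3+3=6, 3+8=11, 3+12=15
a = 8: 8+8=16, 8+12=20
a = 12: 12+12=24
Distinct sums: {-12, -7, -3, -2, 2, 6, 7, 11, 15, 16, 20, 24}
|A + A| = 12

|A + A| = 12


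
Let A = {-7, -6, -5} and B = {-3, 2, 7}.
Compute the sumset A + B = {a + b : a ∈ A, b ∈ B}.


A + B = {a + b : a ∈ A, b ∈ B}.
Enumerate all |A|·|B| = 3·3 = 9 pairs (a, b) and collect distinct sums.
a = -7: -7+-3=-10, -7+2=-5, -7+7=0
a = -6: -6+-3=-9, -6+2=-4, -6+7=1
a = -5: -5+-3=-8, -5+2=-3, -5+7=2
Collecting distinct sums: A + B = {-10, -9, -8, -5, -4, -3, 0, 1, 2}
|A + B| = 9

A + B = {-10, -9, -8, -5, -4, -3, 0, 1, 2}


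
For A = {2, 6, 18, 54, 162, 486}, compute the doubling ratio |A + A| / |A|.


|A| = 6.
Compute A + A by enumerating all 36 pairs.
A + A = {4, 8, 12, 20, 24, 36, 56, 60, 72, 108, 164, 168, 180, 216, 324, 488, 492, 504, 540, 648, 972}, so |A + A| = 21.
K = |A + A| / |A| = 21/6 = 7/2 ≈ 3.5000.
Reference: AP of size 6 gives K = 11/6 ≈ 1.8333; a fully generic set of size 6 gives K ≈ 3.5000.

|A| = 6, |A + A| = 21, K = 21/6 = 7/2.


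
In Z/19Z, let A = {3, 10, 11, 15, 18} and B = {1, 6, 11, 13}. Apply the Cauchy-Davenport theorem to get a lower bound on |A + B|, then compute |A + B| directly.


Cauchy-Davenport: |A + B| ≥ min(p, |A| + |B| - 1) for A, B nonempty in Z/pZ.
|A| = 5, |B| = 4, p = 19.
CD lower bound = min(19, 5 + 4 - 1) = min(19, 8) = 8.
Compute A + B mod 19 directly:
a = 3: 3+1=4, 3+6=9, 3+11=14, 3+13=16
a = 10: 10+1=11, 10+6=16, 10+11=2, 10+13=4
a = 11: 11+1=12, 11+6=17, 11+11=3, 11+13=5
a = 15: 15+1=16, 15+6=2, 15+11=7, 15+13=9
a = 18: 18+1=0, 18+6=5, 18+11=10, 18+13=12
A + B = {0, 2, 3, 4, 5, 7, 9, 10, 11, 12, 14, 16, 17}, so |A + B| = 13.
Verify: 13 ≥ 8? Yes ✓.

CD lower bound = 8, actual |A + B| = 13.


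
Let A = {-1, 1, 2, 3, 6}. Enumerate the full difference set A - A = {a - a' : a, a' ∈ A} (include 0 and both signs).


A - A = {a - a' : a, a' ∈ A}.
Compute a - a' for each ordered pair (a, a'):
a = -1: -1--1=0, -1-1=-2, -1-2=-3, -1-3=-4, -1-6=-7
a = 1: 1--1=2, 1-1=0, 1-2=-1, 1-3=-2, 1-6=-5
a = 2: 2--1=3, 2-1=1, 2-2=0, 2-3=-1, 2-6=-4
a = 3: 3--1=4, 3-1=2, 3-2=1, 3-3=0, 3-6=-3
a = 6: 6--1=7, 6-1=5, 6-2=4, 6-3=3, 6-6=0
Collecting distinct values (and noting 0 appears from a-a):
A - A = {-7, -5, -4, -3, -2, -1, 0, 1, 2, 3, 4, 5, 7}
|A - A| = 13

A - A = {-7, -5, -4, -3, -2, -1, 0, 1, 2, 3, 4, 5, 7}


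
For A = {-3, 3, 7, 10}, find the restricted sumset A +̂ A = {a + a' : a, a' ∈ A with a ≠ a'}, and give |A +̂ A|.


Restricted sumset: A +̂ A = {a + a' : a ∈ A, a' ∈ A, a ≠ a'}.
Equivalently, take A + A and drop any sum 2a that is achievable ONLY as a + a for a ∈ A (i.e. sums representable only with equal summands).
Enumerate pairs (a, a') with a < a' (symmetric, so each unordered pair gives one sum; this covers all a ≠ a'):
  -3 + 3 = 0
  -3 + 7 = 4
  -3 + 10 = 7
  3 + 7 = 10
  3 + 10 = 13
  7 + 10 = 17
Collected distinct sums: {0, 4, 7, 10, 13, 17}
|A +̂ A| = 6
(Reference bound: |A +̂ A| ≥ 2|A| - 3 for |A| ≥ 2, with |A| = 4 giving ≥ 5.)

|A +̂ A| = 6


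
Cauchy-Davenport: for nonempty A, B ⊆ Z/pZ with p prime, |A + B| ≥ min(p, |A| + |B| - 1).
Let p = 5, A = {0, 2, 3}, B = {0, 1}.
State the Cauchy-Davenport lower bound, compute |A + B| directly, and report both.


Cauchy-Davenport: |A + B| ≥ min(p, |A| + |B| - 1) for A, B nonempty in Z/pZ.
|A| = 3, |B| = 2, p = 5.
CD lower bound = min(5, 3 + 2 - 1) = min(5, 4) = 4.
Compute A + B mod 5 directly:
a = 0: 0+0=0, 0+1=1
a = 2: 2+0=2, 2+1=3
a = 3: 3+0=3, 3+1=4
A + B = {0, 1, 2, 3, 4}, so |A + B| = 5.
Verify: 5 ≥ 4? Yes ✓.

CD lower bound = 4, actual |A + B| = 5.


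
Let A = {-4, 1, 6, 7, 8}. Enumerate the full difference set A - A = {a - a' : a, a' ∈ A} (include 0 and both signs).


A - A = {a - a' : a, a' ∈ A}.
Compute a - a' for each ordered pair (a, a'):
a = -4: -4--4=0, -4-1=-5, -4-6=-10, -4-7=-11, -4-8=-12
a = 1: 1--4=5, 1-1=0, 1-6=-5, 1-7=-6, 1-8=-7
a = 6: 6--4=10, 6-1=5, 6-6=0, 6-7=-1, 6-8=-2
a = 7: 7--4=11, 7-1=6, 7-6=1, 7-7=0, 7-8=-1
a = 8: 8--4=12, 8-1=7, 8-6=2, 8-7=1, 8-8=0
Collecting distinct values (and noting 0 appears from a-a):
A - A = {-12, -11, -10, -7, -6, -5, -2, -1, 0, 1, 2, 5, 6, 7, 10, 11, 12}
|A - A| = 17

A - A = {-12, -11, -10, -7, -6, -5, -2, -1, 0, 1, 2, 5, 6, 7, 10, 11, 12}


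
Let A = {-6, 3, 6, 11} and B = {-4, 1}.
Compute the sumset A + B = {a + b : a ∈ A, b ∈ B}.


A + B = {a + b : a ∈ A, b ∈ B}.
Enumerate all |A|·|B| = 4·2 = 8 pairs (a, b) and collect distinct sums.
a = -6: -6+-4=-10, -6+1=-5
a = 3: 3+-4=-1, 3+1=4
a = 6: 6+-4=2, 6+1=7
a = 11: 11+-4=7, 11+1=12
Collecting distinct sums: A + B = {-10, -5, -1, 2, 4, 7, 12}
|A + B| = 7

A + B = {-10, -5, -1, 2, 4, 7, 12}


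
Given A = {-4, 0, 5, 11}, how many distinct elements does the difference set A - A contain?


A - A = {a - a' : a, a' ∈ A}; |A| = 4.
Bounds: 2|A|-1 ≤ |A - A| ≤ |A|² - |A| + 1, i.e. 7 ≤ |A - A| ≤ 13.
Note: 0 ∈ A - A always (from a - a). The set is symmetric: if d ∈ A - A then -d ∈ A - A.
Enumerate nonzero differences d = a - a' with a > a' (then include -d):
Positive differences: {4, 5, 6, 9, 11, 15}
Full difference set: {0} ∪ (positive diffs) ∪ (negative diffs).
|A - A| = 1 + 2·6 = 13 (matches direct enumeration: 13).

|A - A| = 13


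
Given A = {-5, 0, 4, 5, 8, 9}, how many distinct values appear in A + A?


A + A = {a + a' : a, a' ∈ A}; |A| = 6.
General bounds: 2|A| - 1 ≤ |A + A| ≤ |A|(|A|+1)/2, i.e. 11 ≤ |A + A| ≤ 21.
Lower bound 2|A|-1 is attained iff A is an arithmetic progression.
Enumerate sums a + a' for a ≤ a' (symmetric, so this suffices):
a = -5: -5+-5=-10, -5+0=-5, -5+4=-1, -5+5=0, -5+8=3, -5+9=4
a = 0: 0+0=0, 0+4=4, 0+5=5, 0+8=8, 0+9=9
a = 4: 4+4=8, 4+5=9, 4+8=12, 4+9=13
a = 5: 5+5=10, 5+8=13, 5+9=14
a = 8: 8+8=16, 8+9=17
a = 9: 9+9=18
Distinct sums: {-10, -5, -1, 0, 3, 4, 5, 8, 9, 10, 12, 13, 14, 16, 17, 18}
|A + A| = 16

|A + A| = 16


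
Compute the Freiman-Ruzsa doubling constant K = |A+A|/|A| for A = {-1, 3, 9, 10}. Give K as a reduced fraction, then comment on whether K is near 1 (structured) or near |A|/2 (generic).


|A| = 4.
Compute A + A by enumerating all 16 pairs.
A + A = {-2, 2, 6, 8, 9, 12, 13, 18, 19, 20}, so |A + A| = 10.
K = |A + A| / |A| = 10/4 = 5/2 ≈ 2.5000.
Reference: AP of size 4 gives K = 7/4 ≈ 1.7500; a fully generic set of size 4 gives K ≈ 2.5000.

|A| = 4, |A + A| = 10, K = 10/4 = 5/2.


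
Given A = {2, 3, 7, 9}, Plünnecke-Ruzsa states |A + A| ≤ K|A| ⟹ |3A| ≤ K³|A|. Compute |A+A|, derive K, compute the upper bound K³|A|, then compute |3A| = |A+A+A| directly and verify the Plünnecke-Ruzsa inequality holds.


|A| = 4.
Step 1: Compute A + A by enumerating all 16 pairs.
A + A = {4, 5, 6, 9, 10, 11, 12, 14, 16, 18}, so |A + A| = 10.
Step 2: Doubling constant K = |A + A|/|A| = 10/4 = 10/4 ≈ 2.5000.
Step 3: Plünnecke-Ruzsa gives |3A| ≤ K³·|A| = (2.5000)³ · 4 ≈ 62.5000.
Step 4: Compute 3A = A + A + A directly by enumerating all triples (a,b,c) ∈ A³; |3A| = 18.
Step 5: Check 18 ≤ 62.5000? Yes ✓.

K = 10/4, Plünnecke-Ruzsa bound K³|A| ≈ 62.5000, |3A| = 18, inequality holds.


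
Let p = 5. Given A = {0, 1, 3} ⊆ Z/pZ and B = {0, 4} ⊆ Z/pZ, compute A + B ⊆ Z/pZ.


Work in Z/5Z: reduce every sum a + b modulo 5.
Enumerate all 6 pairs:
a = 0: 0+0=0, 0+4=4
a = 1: 1+0=1, 1+4=0
a = 3: 3+0=3, 3+4=2
Distinct residues collected: {0, 1, 2, 3, 4}
|A + B| = 5 (out of 5 total residues).

A + B = {0, 1, 2, 3, 4}


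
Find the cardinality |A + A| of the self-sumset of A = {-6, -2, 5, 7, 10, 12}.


A + A = {a + a' : a, a' ∈ A}; |A| = 6.
General bounds: 2|A| - 1 ≤ |A + A| ≤ |A|(|A|+1)/2, i.e. 11 ≤ |A + A| ≤ 21.
Lower bound 2|A|-1 is attained iff A is an arithmetic progression.
Enumerate sums a + a' for a ≤ a' (symmetric, so this suffices):
a = -6: -6+-6=-12, -6+-2=-8, -6+5=-1, -6+7=1, -6+10=4, -6+12=6
a = -2: -2+-2=-4, -2+5=3, -2+7=5, -2+10=8, -2+12=10
a = 5: 5+5=10, 5+7=12, 5+10=15, 5+12=17
a = 7: 7+7=14, 7+10=17, 7+12=19
a = 10: 10+10=20, 10+12=22
a = 12: 12+12=24
Distinct sums: {-12, -8, -4, -1, 1, 3, 4, 5, 6, 8, 10, 12, 14, 15, 17, 19, 20, 22, 24}
|A + A| = 19

|A + A| = 19


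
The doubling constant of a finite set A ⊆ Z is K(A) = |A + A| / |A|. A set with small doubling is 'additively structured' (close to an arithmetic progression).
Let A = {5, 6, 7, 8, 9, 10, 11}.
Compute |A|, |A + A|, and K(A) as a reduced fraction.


|A| = 7.
Compute A + A by enumerating all 49 pairs.
A + A = {10, 11, 12, 13, 14, 15, 16, 17, 18, 19, 20, 21, 22}, so |A + A| = 13.
K = |A + A| / |A| = 13/7 (already in lowest terms) ≈ 1.8571.
Reference: AP of size 7 gives K = 13/7 ≈ 1.8571; a fully generic set of size 7 gives K ≈ 4.0000.

|A| = 7, |A + A| = 13, K = 13/7.


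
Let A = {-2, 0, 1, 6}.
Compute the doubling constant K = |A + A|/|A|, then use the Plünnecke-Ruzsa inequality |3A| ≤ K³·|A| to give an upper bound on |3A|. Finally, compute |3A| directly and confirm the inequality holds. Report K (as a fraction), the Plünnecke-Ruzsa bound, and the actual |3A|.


|A| = 4.
Step 1: Compute A + A by enumerating all 16 pairs.
A + A = {-4, -2, -1, 0, 1, 2, 4, 6, 7, 12}, so |A + A| = 10.
Step 2: Doubling constant K = |A + A|/|A| = 10/4 = 10/4 ≈ 2.5000.
Step 3: Plünnecke-Ruzsa gives |3A| ≤ K³·|A| = (2.5000)³ · 4 ≈ 62.5000.
Step 4: Compute 3A = A + A + A directly by enumerating all triples (a,b,c) ∈ A³; |3A| = 18.
Step 5: Check 18 ≤ 62.5000? Yes ✓.

K = 10/4, Plünnecke-Ruzsa bound K³|A| ≈ 62.5000, |3A| = 18, inequality holds.


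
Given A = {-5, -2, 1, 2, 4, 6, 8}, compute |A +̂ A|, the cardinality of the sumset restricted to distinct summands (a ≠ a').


Restricted sumset: A +̂ A = {a + a' : a ∈ A, a' ∈ A, a ≠ a'}.
Equivalently, take A + A and drop any sum 2a that is achievable ONLY as a + a for a ∈ A (i.e. sums representable only with equal summands).
Enumerate pairs (a, a') with a < a' (symmetric, so each unordered pair gives one sum; this covers all a ≠ a'):
  -5 + -2 = -7
  -5 + 1 = -4
  -5 + 2 = -3
  -5 + 4 = -1
  -5 + 6 = 1
  -5 + 8 = 3
  -2 + 1 = -1
  -2 + 2 = 0
  -2 + 4 = 2
  -2 + 6 = 4
  -2 + 8 = 6
  1 + 2 = 3
  1 + 4 = 5
  1 + 6 = 7
  1 + 8 = 9
  2 + 4 = 6
  2 + 6 = 8
  2 + 8 = 10
  4 + 6 = 10
  4 + 8 = 12
  6 + 8 = 14
Collected distinct sums: {-7, -4, -3, -1, 0, 1, 2, 3, 4, 5, 6, 7, 8, 9, 10, 12, 14}
|A +̂ A| = 17
(Reference bound: |A +̂ A| ≥ 2|A| - 3 for |A| ≥ 2, with |A| = 7 giving ≥ 11.)

|A +̂ A| = 17


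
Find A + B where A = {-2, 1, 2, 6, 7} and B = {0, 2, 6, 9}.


A + B = {a + b : a ∈ A, b ∈ B}.
Enumerate all |A|·|B| = 5·4 = 20 pairs (a, b) and collect distinct sums.
a = -2: -2+0=-2, -2+2=0, -2+6=4, -2+9=7
a = 1: 1+0=1, 1+2=3, 1+6=7, 1+9=10
a = 2: 2+0=2, 2+2=4, 2+6=8, 2+9=11
a = 6: 6+0=6, 6+2=8, 6+6=12, 6+9=15
a = 7: 7+0=7, 7+2=9, 7+6=13, 7+9=16
Collecting distinct sums: A + B = {-2, 0, 1, 2, 3, 4, 6, 7, 8, 9, 10, 11, 12, 13, 15, 16}
|A + B| = 16

A + B = {-2, 0, 1, 2, 3, 4, 6, 7, 8, 9, 10, 11, 12, 13, 15, 16}


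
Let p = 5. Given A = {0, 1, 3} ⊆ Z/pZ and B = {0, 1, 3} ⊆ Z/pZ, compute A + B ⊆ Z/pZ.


Work in Z/5Z: reduce every sum a + b modulo 5.
Enumerate all 9 pairs:
a = 0: 0+0=0, 0+1=1, 0+3=3
a = 1: 1+0=1, 1+1=2, 1+3=4
a = 3: 3+0=3, 3+1=4, 3+3=1
Distinct residues collected: {0, 1, 2, 3, 4}
|A + B| = 5 (out of 5 total residues).

A + B = {0, 1, 2, 3, 4}


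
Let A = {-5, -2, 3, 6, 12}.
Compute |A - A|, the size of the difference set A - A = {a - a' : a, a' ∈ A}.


A - A = {a - a' : a, a' ∈ A}; |A| = 5.
Bounds: 2|A|-1 ≤ |A - A| ≤ |A|² - |A| + 1, i.e. 9 ≤ |A - A| ≤ 21.
Note: 0 ∈ A - A always (from a - a). The set is symmetric: if d ∈ A - A then -d ∈ A - A.
Enumerate nonzero differences d = a - a' with a > a' (then include -d):
Positive differences: {3, 5, 6, 8, 9, 11, 14, 17}
Full difference set: {0} ∪ (positive diffs) ∪ (negative diffs).
|A - A| = 1 + 2·8 = 17 (matches direct enumeration: 17).

|A - A| = 17


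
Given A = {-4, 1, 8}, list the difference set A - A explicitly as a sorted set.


A - A = {a - a' : a, a' ∈ A}.
Compute a - a' for each ordered pair (a, a'):
a = -4: -4--4=0, -4-1=-5, -4-8=-12
a = 1: 1--4=5, 1-1=0, 1-8=-7
a = 8: 8--4=12, 8-1=7, 8-8=0
Collecting distinct values (and noting 0 appears from a-a):
A - A = {-12, -7, -5, 0, 5, 7, 12}
|A - A| = 7

A - A = {-12, -7, -5, 0, 5, 7, 12}


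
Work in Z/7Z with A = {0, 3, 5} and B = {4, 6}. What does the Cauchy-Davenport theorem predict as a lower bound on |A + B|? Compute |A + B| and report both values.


Cauchy-Davenport: |A + B| ≥ min(p, |A| + |B| - 1) for A, B nonempty in Z/pZ.
|A| = 3, |B| = 2, p = 7.
CD lower bound = min(7, 3 + 2 - 1) = min(7, 4) = 4.
Compute A + B mod 7 directly:
a = 0: 0+4=4, 0+6=6
a = 3: 3+4=0, 3+6=2
a = 5: 5+4=2, 5+6=4
A + B = {0, 2, 4, 6}, so |A + B| = 4.
Verify: 4 ≥ 4? Yes ✓.

CD lower bound = 4, actual |A + B| = 4.


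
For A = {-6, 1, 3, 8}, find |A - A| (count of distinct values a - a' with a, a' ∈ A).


A - A = {a - a' : a, a' ∈ A}; |A| = 4.
Bounds: 2|A|-1 ≤ |A - A| ≤ |A|² - |A| + 1, i.e. 7 ≤ |A - A| ≤ 13.
Note: 0 ∈ A - A always (from a - a). The set is symmetric: if d ∈ A - A then -d ∈ A - A.
Enumerate nonzero differences d = a - a' with a > a' (then include -d):
Positive differences: {2, 5, 7, 9, 14}
Full difference set: {0} ∪ (positive diffs) ∪ (negative diffs).
|A - A| = 1 + 2·5 = 11 (matches direct enumeration: 11).

|A - A| = 11


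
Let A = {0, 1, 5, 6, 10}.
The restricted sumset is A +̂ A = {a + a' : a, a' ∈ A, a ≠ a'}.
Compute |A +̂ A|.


Restricted sumset: A +̂ A = {a + a' : a ∈ A, a' ∈ A, a ≠ a'}.
Equivalently, take A + A and drop any sum 2a that is achievable ONLY as a + a for a ∈ A (i.e. sums representable only with equal summands).
Enumerate pairs (a, a') with a < a' (symmetric, so each unordered pair gives one sum; this covers all a ≠ a'):
  0 + 1 = 1
  0 + 5 = 5
  0 + 6 = 6
  0 + 10 = 10
  1 + 5 = 6
  1 + 6 = 7
  1 + 10 = 11
  5 + 6 = 11
  5 + 10 = 15
  6 + 10 = 16
Collected distinct sums: {1, 5, 6, 7, 10, 11, 15, 16}
|A +̂ A| = 8
(Reference bound: |A +̂ A| ≥ 2|A| - 3 for |A| ≥ 2, with |A| = 5 giving ≥ 7.)

|A +̂ A| = 8


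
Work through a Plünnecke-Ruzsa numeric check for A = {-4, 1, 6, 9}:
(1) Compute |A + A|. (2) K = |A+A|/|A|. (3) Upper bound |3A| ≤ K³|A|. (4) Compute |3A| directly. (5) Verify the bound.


|A| = 4.
Step 1: Compute A + A by enumerating all 16 pairs.
A + A = {-8, -3, 2, 5, 7, 10, 12, 15, 18}, so |A + A| = 9.
Step 2: Doubling constant K = |A + A|/|A| = 9/4 = 9/4 ≈ 2.2500.
Step 3: Plünnecke-Ruzsa gives |3A| ≤ K³·|A| = (2.2500)³ · 4 ≈ 45.5625.
Step 4: Compute 3A = A + A + A directly by enumerating all triples (a,b,c) ∈ A³; |3A| = 16.
Step 5: Check 16 ≤ 45.5625? Yes ✓.

K = 9/4, Plünnecke-Ruzsa bound K³|A| ≈ 45.5625, |3A| = 16, inequality holds.


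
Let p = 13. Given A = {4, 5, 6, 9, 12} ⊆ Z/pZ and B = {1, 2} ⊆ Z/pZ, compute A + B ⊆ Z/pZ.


Work in Z/13Z: reduce every sum a + b modulo 13.
Enumerate all 10 pairs:
a = 4: 4+1=5, 4+2=6
a = 5: 5+1=6, 5+2=7
a = 6: 6+1=7, 6+2=8
a = 9: 9+1=10, 9+2=11
a = 12: 12+1=0, 12+2=1
Distinct residues collected: {0, 1, 5, 6, 7, 8, 10, 11}
|A + B| = 8 (out of 13 total residues).

A + B = {0, 1, 5, 6, 7, 8, 10, 11}


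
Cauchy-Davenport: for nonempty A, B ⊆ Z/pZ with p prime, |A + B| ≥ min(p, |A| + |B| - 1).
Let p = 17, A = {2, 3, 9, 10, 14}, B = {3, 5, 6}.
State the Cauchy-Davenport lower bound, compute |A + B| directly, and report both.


Cauchy-Davenport: |A + B| ≥ min(p, |A| + |B| - 1) for A, B nonempty in Z/pZ.
|A| = 5, |B| = 3, p = 17.
CD lower bound = min(17, 5 + 3 - 1) = min(17, 7) = 7.
Compute A + B mod 17 directly:
a = 2: 2+3=5, 2+5=7, 2+6=8
a = 3: 3+3=6, 3+5=8, 3+6=9
a = 9: 9+3=12, 9+5=14, 9+6=15
a = 10: 10+3=13, 10+5=15, 10+6=16
a = 14: 14+3=0, 14+5=2, 14+6=3
A + B = {0, 2, 3, 5, 6, 7, 8, 9, 12, 13, 14, 15, 16}, so |A + B| = 13.
Verify: 13 ≥ 7? Yes ✓.

CD lower bound = 7, actual |A + B| = 13.


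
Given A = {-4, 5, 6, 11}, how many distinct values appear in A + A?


A + A = {a + a' : a, a' ∈ A}; |A| = 4.
General bounds: 2|A| - 1 ≤ |A + A| ≤ |A|(|A|+1)/2, i.e. 7 ≤ |A + A| ≤ 10.
Lower bound 2|A|-1 is attained iff A is an arithmetic progression.
Enumerate sums a + a' for a ≤ a' (symmetric, so this suffices):
a = -4: -4+-4=-8, -4+5=1, -4+6=2, -4+11=7
a = 5: 5+5=10, 5+6=11, 5+11=16
a = 6: 6+6=12, 6+11=17
a = 11: 11+11=22
Distinct sums: {-8, 1, 2, 7, 10, 11, 12, 16, 17, 22}
|A + A| = 10

|A + A| = 10


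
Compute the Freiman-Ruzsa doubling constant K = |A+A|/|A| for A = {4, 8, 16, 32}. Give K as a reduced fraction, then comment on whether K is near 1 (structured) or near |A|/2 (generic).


|A| = 4.
Compute A + A by enumerating all 16 pairs.
A + A = {8, 12, 16, 20, 24, 32, 36, 40, 48, 64}, so |A + A| = 10.
K = |A + A| / |A| = 10/4 = 5/2 ≈ 2.5000.
Reference: AP of size 4 gives K = 7/4 ≈ 1.7500; a fully generic set of size 4 gives K ≈ 2.5000.

|A| = 4, |A + A| = 10, K = 10/4 = 5/2.


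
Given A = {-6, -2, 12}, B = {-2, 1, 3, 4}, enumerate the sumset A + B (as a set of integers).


A + B = {a + b : a ∈ A, b ∈ B}.
Enumerate all |A|·|B| = 3·4 = 12 pairs (a, b) and collect distinct sums.
a = -6: -6+-2=-8, -6+1=-5, -6+3=-3, -6+4=-2
a = -2: -2+-2=-4, -2+1=-1, -2+3=1, -2+4=2
a = 12: 12+-2=10, 12+1=13, 12+3=15, 12+4=16
Collecting distinct sums: A + B = {-8, -5, -4, -3, -2, -1, 1, 2, 10, 13, 15, 16}
|A + B| = 12

A + B = {-8, -5, -4, -3, -2, -1, 1, 2, 10, 13, 15, 16}


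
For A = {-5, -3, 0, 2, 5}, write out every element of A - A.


A - A = {a - a' : a, a' ∈ A}.
Compute a - a' for each ordered pair (a, a'):
a = -5: -5--5=0, -5--3=-2, -5-0=-5, -5-2=-7, -5-5=-10
a = -3: -3--5=2, -3--3=0, -3-0=-3, -3-2=-5, -3-5=-8
a = 0: 0--5=5, 0--3=3, 0-0=0, 0-2=-2, 0-5=-5
a = 2: 2--5=7, 2--3=5, 2-0=2, 2-2=0, 2-5=-3
a = 5: 5--5=10, 5--3=8, 5-0=5, 5-2=3, 5-5=0
Collecting distinct values (and noting 0 appears from a-a):
A - A = {-10, -8, -7, -5, -3, -2, 0, 2, 3, 5, 7, 8, 10}
|A - A| = 13

A - A = {-10, -8, -7, -5, -3, -2, 0, 2, 3, 5, 7, 8, 10}


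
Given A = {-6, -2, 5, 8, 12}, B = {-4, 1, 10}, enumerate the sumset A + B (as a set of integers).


A + B = {a + b : a ∈ A, b ∈ B}.
Enumerate all |A|·|B| = 5·3 = 15 pairs (a, b) and collect distinct sums.
a = -6: -6+-4=-10, -6+1=-5, -6+10=4
a = -2: -2+-4=-6, -2+1=-1, -2+10=8
a = 5: 5+-4=1, 5+1=6, 5+10=15
a = 8: 8+-4=4, 8+1=9, 8+10=18
a = 12: 12+-4=8, 12+1=13, 12+10=22
Collecting distinct sums: A + B = {-10, -6, -5, -1, 1, 4, 6, 8, 9, 13, 15, 18, 22}
|A + B| = 13

A + B = {-10, -6, -5, -1, 1, 4, 6, 8, 9, 13, 15, 18, 22}


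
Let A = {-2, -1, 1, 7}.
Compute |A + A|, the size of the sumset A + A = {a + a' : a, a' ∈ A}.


A + A = {a + a' : a, a' ∈ A}; |A| = 4.
General bounds: 2|A| - 1 ≤ |A + A| ≤ |A|(|A|+1)/2, i.e. 7 ≤ |A + A| ≤ 10.
Lower bound 2|A|-1 is attained iff A is an arithmetic progression.
Enumerate sums a + a' for a ≤ a' (symmetric, so this suffices):
a = -2: -2+-2=-4, -2+-1=-3, -2+1=-1, -2+7=5
a = -1: -1+-1=-2, -1+1=0, -1+7=6
a = 1: 1+1=2, 1+7=8
a = 7: 7+7=14
Distinct sums: {-4, -3, -2, -1, 0, 2, 5, 6, 8, 14}
|A + A| = 10

|A + A| = 10
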